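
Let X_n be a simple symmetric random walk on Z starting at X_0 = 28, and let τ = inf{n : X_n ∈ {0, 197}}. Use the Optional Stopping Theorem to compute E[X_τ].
E[X_τ] = 28

X_n is a martingale and τ is a bounded-mean stopping time (indeed τ is finite a.s. with bounded expectation since the walk is in a bounded region). By the OST, E[X_τ] = E[X_0] = 28. Equivalently: E[X_τ] = 197 · P(hit 197 first) + 0 · P(hit 0 first) = 197 · (28/197) = 28.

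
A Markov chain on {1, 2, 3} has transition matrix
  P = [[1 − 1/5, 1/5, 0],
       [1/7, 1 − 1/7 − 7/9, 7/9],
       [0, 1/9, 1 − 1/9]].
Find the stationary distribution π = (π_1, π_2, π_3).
π = (5/61, 7/61, 49/61)

This is a birth-death chain on three states, which satisfies detailed balance: π_1 · P_{12} = π_2 · P_{21} and π_2 · P_{23} = π_3 · P_{32}.
From π_1 · 1/5 = π_2 · 1/7: π_2/π_1 = (1/5)/(1/7) = 7/5.
From π_2 · 7/9 = π_3 · 1/9: π_3/π_2 = (7/9)/(1/9) = 7.
Take π_1 proportional to 1; then unnormalized π = (1, 7/5, 49/5). Normalize by dividing by the sum 61/5:
  π = (5/61, 7/61, 49/61).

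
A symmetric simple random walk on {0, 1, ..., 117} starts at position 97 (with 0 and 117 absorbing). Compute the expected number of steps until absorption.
E[τ | X_0 = 97] = 1940

Let v_k = E[τ | X_0 = k]. Boundary: v_0 = v_117 = 0. Recurrence: v_k = 1 + (v_{k-1} + v_{k+1})/2 for 1 ≤ k ≤ 116. The particular solution to v_k − (v_{k-1} + v_{k+1})/2 = 1 is v_k = −k^2. Adding homogeneous solution A + B k and matching boundaries gives v_k = k (117 − k). Substituting k = 97: v_97 = 97 · 20 = 1940.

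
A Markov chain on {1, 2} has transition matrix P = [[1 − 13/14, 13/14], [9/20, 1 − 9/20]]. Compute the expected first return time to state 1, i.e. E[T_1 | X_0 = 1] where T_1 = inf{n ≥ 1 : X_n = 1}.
E[T_1 | X_0 = 1] = 1/π_1 = 193/63

For an irreducible recurrent Markov chain with stationary distribution π, E[T_i | X_0 = i] = 1/π_i (Kac's formula). Here π_1 = (9/20)/(13/14 + 9/20) = (9/20)/(193/140) = 63/193, so E[T_1 | X_0 = 1] = 1/π_1 = (13/14 + 9/20)/(9/20) = (193/140)/(9/20) = 193/63.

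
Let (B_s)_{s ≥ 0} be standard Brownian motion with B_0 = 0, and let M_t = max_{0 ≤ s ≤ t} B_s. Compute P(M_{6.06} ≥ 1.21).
P(M_{6.06} ≥ 1.21) = 2·P(B_{6.06} ≥ 1.21) = 2(1 − Φ(1.21/√6.06)) ≈ 0.6231

By the reflection principle for Brownian motion, P(M_t ≥ a) = 2 · P(B_t ≥ a) for a ≥ 0. Since B_t ~ N(0, t), P(B_t ≥ 1.21) = 1 − Φ(1.21/√t) = 1 − Φ(1.21/√6.06) = 1 − Φ(0.4915). So
  P(M_{6.06} ≥ 1.21) = 2(1 − Φ(0.4915)) ≈ 0.6231.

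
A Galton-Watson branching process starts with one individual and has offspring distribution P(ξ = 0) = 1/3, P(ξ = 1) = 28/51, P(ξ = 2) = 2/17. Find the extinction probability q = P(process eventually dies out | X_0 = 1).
q = 1

Mean offspring μ = 0·1/3 + 1·28/51 + 2·2/17 = 40/51 ≤ 1. For μ ≤ 1 with offspring not concentrated at 1, the Galton-Watson process goes extinct almost surely, so q = 1.
(Algebraic check: The pgf is f(s) = 1/3 + 28/51·s + 2/17·s². The extinction probability q is the smallest fixed point of f in [0, 1]. Setting s = f(s):
  2/17·s² + (28/51 − 1)·s + 1/3 = 0
  2/17·s² − (1/3 + 2/17)·s + 1/3 = 0
which factors as (s − 1)·(2/17·s − 1/3) = 0, giving roots s = 1 and s = (1/3)/(2/17) = 17/6. Since 17/6 ≥ 1, the smallest root in [0, 1] is s = 1.)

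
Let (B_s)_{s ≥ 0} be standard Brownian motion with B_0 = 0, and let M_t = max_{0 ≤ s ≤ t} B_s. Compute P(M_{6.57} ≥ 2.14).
P(M_{6.57} ≥ 2.14) = 2·P(B_{6.57} ≥ 2.14) = 2(1 − Φ(2.14/√6.57)) ≈ 0.4038

By the reflection principle for Brownian motion, P(M_t ≥ a) = 2 · P(B_t ≥ a) for a ≥ 0. Since B_t ~ N(0, t), P(B_t ≥ 2.14) = 1 − Φ(2.14/√t) = 1 − Φ(2.14/√6.57) = 1 − Φ(0.8349). So
  P(M_{6.57} ≥ 2.14) = 2(1 − Φ(0.8349)) ≈ 0.4038.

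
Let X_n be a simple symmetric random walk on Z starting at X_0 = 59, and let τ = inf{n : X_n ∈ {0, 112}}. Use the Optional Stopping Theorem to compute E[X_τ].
E[X_τ] = 59

X_n is a martingale and τ is a bounded-mean stopping time (indeed τ is finite a.s. with bounded expectation since the walk is in a bounded region). By the OST, E[X_τ] = E[X_0] = 59. Equivalently: E[X_τ] = 112 · P(hit 112 first) + 0 · P(hit 0 first) = 112 · (59/112) = 59.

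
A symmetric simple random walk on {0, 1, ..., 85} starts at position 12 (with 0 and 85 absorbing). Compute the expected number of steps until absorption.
E[τ | X_0 = 12] = 876

Let v_k = E[τ | X_0 = k]. Boundary: v_0 = v_85 = 0. Recurrence: v_k = 1 + (v_{k-1} + v_{k+1})/2 for 1 ≤ k ≤ 84. The particular solution to v_k − (v_{k-1} + v_{k+1})/2 = 1 is v_k = −k^2. Adding homogeneous solution A + B k and matching boundaries gives v_k = k (85 − k). Substituting k = 12: v_12 = 12 · 73 = 876.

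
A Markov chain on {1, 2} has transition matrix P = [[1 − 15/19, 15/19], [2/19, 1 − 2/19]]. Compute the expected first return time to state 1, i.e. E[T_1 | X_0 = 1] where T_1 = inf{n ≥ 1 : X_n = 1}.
E[T_1 | X_0 = 1] = 1/π_1 = 17/2

For an irreducible recurrent Markov chain with stationary distribution π, E[T_i | X_0 = i] = 1/π_i (Kac's formula). Here π_1 = (2/19)/(15/19 + 2/19) = (2/19)/(17/19) = 2/17, so E[T_1 | X_0 = 1] = 1/π_1 = (15/19 + 2/19)/(2/19) = (17/19)/(2/19) = 17/2.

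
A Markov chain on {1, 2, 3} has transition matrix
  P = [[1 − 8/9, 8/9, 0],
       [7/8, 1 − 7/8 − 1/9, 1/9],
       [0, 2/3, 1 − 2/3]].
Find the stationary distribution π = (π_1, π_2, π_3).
π = (27/59, 192/413, 32/413)

This is a birth-death chain on three states, which satisfies detailed balance: π_1 · P_{12} = π_2 · P_{21} and π_2 · P_{23} = π_3 · P_{32}.
From π_1 · 8/9 = π_2 · 7/8: π_2/π_1 = (8/9)/(7/8) = 64/63.
From π_2 · 1/9 = π_3 · 2/3: π_3/π_2 = (1/9)/(2/3) = 1/6.
Take π_1 proportional to 1; then unnormalized π = (1, 64/63, 32/189). Normalize by dividing by the sum 59/27:
  π = (27/59, 192/413, 32/413).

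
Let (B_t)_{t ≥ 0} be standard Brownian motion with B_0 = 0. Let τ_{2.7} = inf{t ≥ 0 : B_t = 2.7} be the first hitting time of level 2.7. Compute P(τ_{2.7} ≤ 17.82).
P(τ_{2.7} ≤ 17.82) = 2(1 − Φ(2.7/√17.82)) = 2(1 − Φ(0.6396)) ≈ 0.5224

By the reflection principle for standard BM, P(τ_b ≤ t) = 2 · P(B_t ≥ b). Since B_t ~ N(0, t), P(B_t ≥ 2.7) = 1 − Φ(2.7/√t) = 1 − Φ(2.7/√17.82) = 1 − Φ(0.6396) ≈ 0.26122. Doubling: P(τ_{2.7} ≤ 17.82) ≈ 2 · 0.26122 = 0.52244 ≈ 0.5224.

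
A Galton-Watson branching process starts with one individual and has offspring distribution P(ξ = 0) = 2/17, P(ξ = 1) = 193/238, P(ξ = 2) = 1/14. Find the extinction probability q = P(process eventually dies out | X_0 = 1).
q = 1

Mean offspring μ = 0·2/17 + 1·193/238 + 2·1/14 = 227/238 ≤ 1. For μ ≤ 1 with offspring not concentrated at 1, the Galton-Watson process goes extinct almost surely, so q = 1.
(Algebraic check: The pgf is f(s) = 2/17 + 193/238·s + 1/14·s². The extinction probability q is the smallest fixed point of f in [0, 1]. Setting s = f(s):
  1/14·s² + (193/238 − 1)·s + 2/17 = 0
  1/14·s² − (2/17 + 1/14)·s + 2/17 = 0
which factors as (s − 1)·(1/14·s − 2/17) = 0, giving roots s = 1 and s = (2/17)/(1/14) = 28/17. Since 28/17 ≥ 1, the smallest root in [0, 1] is s = 1.)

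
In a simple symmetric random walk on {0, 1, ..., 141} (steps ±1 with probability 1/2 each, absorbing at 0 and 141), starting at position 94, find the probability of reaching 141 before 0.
P(hit 141 before 0) = 94/141 = 2/3

Let u_k = P(hit 141 before 0 | start at k). Then u_0 = 0, u_141 = 1, and u_k = u_{k-1}/2 + u_{k+1}/2 for 1 ≤ k ≤ 140. This harmonic recurrence is solved by u_k = k/141, giving u_94 = 94/141 = 2/3.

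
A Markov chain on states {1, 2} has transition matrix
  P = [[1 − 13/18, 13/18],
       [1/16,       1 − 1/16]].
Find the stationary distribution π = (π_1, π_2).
π_1 = 9/113, π_2 = 104/113

Solve πP = π with π_1 + π_2 = 1. From πP = π: π_1 · (1 − 13/18) + π_2 · 1/16 = π_1 ⇒ π_2 · 1/16 = π_1 · 13/18 ⇒ π_2/π_1 = (13/18)/(1/16) = 104/9. Together with π_1 + π_2 = 1:
  π_1 = (1/16)/(13/18 + 1/16) = (1/16)/(113/144) = 9/113,
  π_2 = (13/18)/(13/18 + 1/16) = (13/18)/(113/144) = 104/113.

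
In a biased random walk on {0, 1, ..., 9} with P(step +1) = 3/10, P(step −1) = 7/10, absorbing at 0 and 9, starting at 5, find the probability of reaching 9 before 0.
P(hit 9 before 0) = (1 − (7/3)^5) / (1 − (7/3)^9) = 335421/10083481

Let u_k denote P(reach 9 before 0 | start at k). Boundary: u_0 = 0, u_9 = 1. Recurrence: u_k = 3/10·u_{k+1} + 7/10·u_{k-1} for 1 ≤ k ≤ 8. Try u_k = A + B·r^k with r = q/p = (7/10)/(3/10) = 7/3. Substitution satisfies the recurrence; boundary conditions give:
  u_k = (1 − r^k) / (1 − r^N) = (1 − (7/3)^5) / (1 − (7/3)^9) = 335421/10083481.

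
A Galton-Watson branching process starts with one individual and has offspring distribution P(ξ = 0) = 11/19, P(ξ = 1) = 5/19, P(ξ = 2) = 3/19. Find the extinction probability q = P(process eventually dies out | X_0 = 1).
q = 1

Mean offspring μ = 0·11/19 + 1·5/19 + 2·3/19 = 11/19 ≤ 1. For μ ≤ 1 with offspring not concentrated at 1, the Galton-Watson process goes extinct almost surely, so q = 1.
(Algebraic check: The pgf is f(s) = 11/19 + 5/19·s + 3/19·s². The extinction probability q is the smallest fixed point of f in [0, 1]. Setting s = f(s):
  3/19·s² + (5/19 − 1)·s + 11/19 = 0
  3/19·s² − (11/19 + 3/19)·s + 11/19 = 0
which factors as (s − 1)·(3/19·s − 11/19) = 0, giving roots s = 1 and s = (11/19)/(3/19) = 11/3. Since 11/3 ≥ 1, the smallest root in [0, 1] is s = 1.)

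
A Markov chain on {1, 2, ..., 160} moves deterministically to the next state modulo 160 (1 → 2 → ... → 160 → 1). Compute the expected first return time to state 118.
E[T_118 | X_0 = 118] = 160

The chain cycles deterministically, so starting at state 118 it returns in exactly 160 steps. Equivalently, the stationary distribution is uniform π_j = 1/160 for every state j, so by Kac's formula E[T_118] = 1/π_118 = 160.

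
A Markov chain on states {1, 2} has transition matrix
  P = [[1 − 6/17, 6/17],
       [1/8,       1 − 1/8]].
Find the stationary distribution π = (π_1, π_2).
π_1 = 17/65, π_2 = 48/65

Solve πP = π with π_1 + π_2 = 1. From πP = π: π_1 · (1 − 6/17) + π_2 · 1/8 = π_1 ⇒ π_2 · 1/8 = π_1 · 6/17 ⇒ π_2/π_1 = (6/17)/(1/8) = 48/17. Together with π_1 + π_2 = 1:
  π_1 = (1/8)/(6/17 + 1/8) = (1/8)/(65/136) = 17/65,
  π_2 = (6/17)/(6/17 + 1/8) = (6/17)/(65/136) = 48/65.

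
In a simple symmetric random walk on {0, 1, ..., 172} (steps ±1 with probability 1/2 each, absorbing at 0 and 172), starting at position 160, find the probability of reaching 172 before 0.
P(hit 172 before 0) = 160/172 = 40/43

Let u_k = P(hit 172 before 0 | start at k). Then u_0 = 0, u_172 = 1, and u_k = u_{k-1}/2 + u_{k+1}/2 for 1 ≤ k ≤ 171. This harmonic recurrence is solved by u_k = k/172, giving u_160 = 160/172 = 40/43.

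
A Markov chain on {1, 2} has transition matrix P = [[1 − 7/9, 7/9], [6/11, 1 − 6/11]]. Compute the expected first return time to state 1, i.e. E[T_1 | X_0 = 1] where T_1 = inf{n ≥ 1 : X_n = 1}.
E[T_1 | X_0 = 1] = 1/π_1 = 131/54

For an irreducible recurrent Markov chain with stationary distribution π, E[T_i | X_0 = i] = 1/π_i (Kac's formula). Here π_1 = (6/11)/(7/9 + 6/11) = (6/11)/(131/99) = 54/131, so E[T_1 | X_0 = 1] = 1/π_1 = (7/9 + 6/11)/(6/11) = (131/99)/(6/11) = 131/54.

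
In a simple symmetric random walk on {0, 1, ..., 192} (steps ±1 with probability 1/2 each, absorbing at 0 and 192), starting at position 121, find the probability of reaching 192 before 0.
P(hit 192 before 0) = 121/192

Let u_k = P(hit 192 before 0 | start at k). Then u_0 = 0, u_192 = 1, and u_k = u_{k-1}/2 + u_{k+1}/2 for 1 ≤ k ≤ 191. This harmonic recurrence is solved by u_k = k/192, giving u_121 = 121/192.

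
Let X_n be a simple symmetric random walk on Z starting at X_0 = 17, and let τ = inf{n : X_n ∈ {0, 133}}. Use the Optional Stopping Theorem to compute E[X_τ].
E[X_τ] = 17

X_n is a martingale and τ is a bounded-mean stopping time (indeed τ is finite a.s. with bounded expectation since the walk is in a bounded region). By the OST, E[X_τ] = E[X_0] = 17. Equivalently: E[X_τ] = 133 · P(hit 133 first) + 0 · P(hit 0 first) = 133 · (17/133) = 17.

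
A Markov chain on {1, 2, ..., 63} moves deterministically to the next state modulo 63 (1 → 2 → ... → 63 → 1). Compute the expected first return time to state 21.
E[T_21 | X_0 = 21] = 63

The chain cycles deterministically, so starting at state 21 it returns in exactly 63 steps. Equivalently, the stationary distribution is uniform π_j = 1/63 for every state j, so by Kac's formula E[T_21] = 1/π_21 = 63.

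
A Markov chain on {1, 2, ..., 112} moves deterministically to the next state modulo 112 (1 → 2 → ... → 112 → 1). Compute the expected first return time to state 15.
E[T_15 | X_0 = 15] = 112

The chain cycles deterministically, so starting at state 15 it returns in exactly 112 steps. Equivalently, the stationary distribution is uniform π_j = 1/112 for every state j, so by Kac's formula E[T_15] = 1/π_15 = 112.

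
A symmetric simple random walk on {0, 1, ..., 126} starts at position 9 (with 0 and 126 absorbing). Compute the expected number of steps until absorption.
E[τ | X_0 = 9] = 1053

Let v_k = E[τ | X_0 = k]. Boundary: v_0 = v_126 = 0. Recurrence: v_k = 1 + (v_{k-1} + v_{k+1})/2 for 1 ≤ k ≤ 125. The particular solution to v_k − (v_{k-1} + v_{k+1})/2 = 1 is v_k = −k^2. Adding homogeneous solution A + B k and matching boundaries gives v_k = k (126 − k). Substituting k = 9: v_9 = 9 · 117 = 1053.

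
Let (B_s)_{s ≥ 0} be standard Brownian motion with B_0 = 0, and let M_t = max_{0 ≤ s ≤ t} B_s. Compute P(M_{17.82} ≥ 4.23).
P(M_{17.82} ≥ 4.23) = 2·P(B_{17.82} ≥ 4.23) = 2(1 − Φ(4.23/√17.82)) ≈ 0.3163

By the reflection principle for Brownian motion, P(M_t ≥ a) = 2 · P(B_t ≥ a) for a ≥ 0. Since B_t ~ N(0, t), P(B_t ≥ 4.23) = 1 − Φ(4.23/√t) = 1 − Φ(4.23/√17.82) = 1 − Φ(1.0020). So
  P(M_{17.82} ≥ 4.23) = 2(1 − Φ(1.0020)) ≈ 0.3163.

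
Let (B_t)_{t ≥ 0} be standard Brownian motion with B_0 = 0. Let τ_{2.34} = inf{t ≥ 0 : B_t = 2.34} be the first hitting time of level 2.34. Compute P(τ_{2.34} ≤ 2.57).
P(τ_{2.34} ≤ 2.57) = 2(1 − Φ(2.34/√2.57)) = 2(1 − Φ(1.4597)) ≈ 0.1444

By the reflection principle for standard BM, P(τ_b ≤ t) = 2 · P(B_t ≥ b). Since B_t ~ N(0, t), P(B_t ≥ 2.34) = 1 − Φ(2.34/√t) = 1 − Φ(2.34/√2.57) = 1 − Φ(1.4597) ≈ 0.07219. Doubling: P(τ_{2.34} ≤ 2.57) ≈ 2 · 0.07219 = 0.14438 ≈ 0.1444.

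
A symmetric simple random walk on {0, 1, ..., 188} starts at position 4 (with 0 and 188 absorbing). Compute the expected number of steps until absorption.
E[τ | X_0 = 4] = 736

Let v_k = E[τ | X_0 = k]. Boundary: v_0 = v_188 = 0. Recurrence: v_k = 1 + (v_{k-1} + v_{k+1})/2 for 1 ≤ k ≤ 187. The particular solution to v_k − (v_{k-1} + v_{k+1})/2 = 1 is v_k = −k^2. Adding homogeneous solution A + B k and matching boundaries gives v_k = k (188 − k). Substituting k = 4: v_4 = 4 · 184 = 736.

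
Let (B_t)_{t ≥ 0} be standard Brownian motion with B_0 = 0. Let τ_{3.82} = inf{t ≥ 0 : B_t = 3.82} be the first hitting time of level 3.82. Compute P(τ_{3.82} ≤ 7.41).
P(τ_{3.82} ≤ 7.41) = 2(1 − Φ(3.82/√7.41)) = 2(1 − Φ(1.4033)) ≈ 0.1605

By the reflection principle for standard BM, P(τ_b ≤ t) = 2 · P(B_t ≥ b). Since B_t ~ N(0, t), P(B_t ≥ 3.82) = 1 − Φ(3.82/√t) = 1 − Φ(3.82/√7.41) = 1 − Φ(1.4033) ≈ 0.08026. Doubling: P(τ_{3.82} ≤ 7.41) ≈ 2 · 0.08026 = 0.16052 ≈ 0.1605.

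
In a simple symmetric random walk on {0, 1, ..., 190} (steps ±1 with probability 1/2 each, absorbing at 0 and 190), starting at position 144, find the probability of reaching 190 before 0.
P(hit 190 before 0) = 144/190 = 72/95

Let u_k = P(hit 190 before 0 | start at k). Then u_0 = 0, u_190 = 1, and u_k = u_{k-1}/2 + u_{k+1}/2 for 1 ≤ k ≤ 189. This harmonic recurrence is solved by u_k = k/190, giving u_144 = 144/190 = 72/95.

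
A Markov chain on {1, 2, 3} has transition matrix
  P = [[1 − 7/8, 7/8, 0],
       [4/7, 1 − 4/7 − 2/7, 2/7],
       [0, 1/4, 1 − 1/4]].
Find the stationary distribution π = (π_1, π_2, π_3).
π = (32/137, 49/137, 56/137)

This is a birth-death chain on three states, which satisfies detailed balance: π_1 · P_{12} = π_2 · P_{21} and π_2 · P_{23} = π_3 · P_{32}.
From π_1 · 7/8 = π_2 · 4/7: π_2/π_1 = (7/8)/(4/7) = 49/32.
From π_2 · 2/7 = π_3 · 1/4: π_3/π_2 = (2/7)/(1/4) = 8/7.
Take π_1 proportional to 1; then unnormalized π = (1, 49/32, 7/4). Normalize by dividing by the sum 137/32:
  π = (32/137, 49/137, 56/137).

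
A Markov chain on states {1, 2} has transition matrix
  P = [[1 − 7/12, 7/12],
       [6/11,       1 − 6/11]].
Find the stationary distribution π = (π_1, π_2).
π_1 = 72/149, π_2 = 77/149

Solve πP = π with π_1 + π_2 = 1. From πP = π: π_1 · (1 − 7/12) + π_2 · 6/11 = π_1 ⇒ π_2 · 6/11 = π_1 · 7/12 ⇒ π_2/π_1 = (7/12)/(6/11) = 77/72. Together with π_1 + π_2 = 1:
  π_1 = (6/11)/(7/12 + 6/11) = (6/11)/(149/132) = 72/149,
  π_2 = (7/12)/(7/12 + 6/11) = (7/12)/(149/132) = 77/149.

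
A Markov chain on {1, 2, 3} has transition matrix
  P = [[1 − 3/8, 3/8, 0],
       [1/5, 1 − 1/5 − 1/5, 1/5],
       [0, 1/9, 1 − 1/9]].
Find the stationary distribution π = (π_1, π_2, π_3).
π = (4/25, 3/10, 27/50)

This is a birth-death chain on three states, which satisfies detailed balance: π_1 · P_{12} = π_2 · P_{21} and π_2 · P_{23} = π_3 · P_{32}.
From π_1 · 3/8 = π_2 · 1/5: π_2/π_1 = (3/8)/(1/5) = 15/8.
From π_2 · 1/5 = π_3 · 1/9: π_3/π_2 = (1/5)/(1/9) = 9/5.
Take π_1 proportional to 1; then unnormalized π = (1, 15/8, 27/8). Normalize by dividing by the sum 25/4:
  π = (4/25, 3/10, 27/50).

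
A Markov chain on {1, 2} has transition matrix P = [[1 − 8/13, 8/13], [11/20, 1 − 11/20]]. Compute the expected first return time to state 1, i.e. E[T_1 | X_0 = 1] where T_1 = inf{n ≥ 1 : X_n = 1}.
E[T_1 | X_0 = 1] = 1/π_1 = 303/143

For an irreducible recurrent Markov chain with stationary distribution π, E[T_i | X_0 = i] = 1/π_i (Kac's formula). Here π_1 = (11/20)/(8/13 + 11/20) = (11/20)/(303/260) = 143/303, so E[T_1 | X_0 = 1] = 1/π_1 = (8/13 + 11/20)/(11/20) = (303/260)/(11/20) = 303/143.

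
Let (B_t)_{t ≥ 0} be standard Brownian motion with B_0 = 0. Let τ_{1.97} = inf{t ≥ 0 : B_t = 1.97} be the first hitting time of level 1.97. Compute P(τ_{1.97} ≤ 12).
P(τ_{1.97} ≤ 12) = 2(1 − Φ(1.97/√12)) = 2(1 − Φ(0.5687)) ≈ 0.5696

By the reflection principle for standard BM, P(τ_b ≤ t) = 2 · P(B_t ≥ b). Since B_t ~ N(0, t), P(B_t ≥ 1.97) = 1 − Φ(1.97/√t) = 1 − Φ(1.97/√12) = 1 − Φ(0.5687) ≈ 0.28478. Doubling: P(τ_{1.97} ≤ 12) ≈ 2 · 0.28478 = 0.56956 ≈ 0.5696.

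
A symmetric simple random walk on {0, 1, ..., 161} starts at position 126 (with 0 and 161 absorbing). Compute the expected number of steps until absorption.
E[τ | X_0 = 126] = 4410

Let v_k = E[τ | X_0 = k]. Boundary: v_0 = v_161 = 0. Recurrence: v_k = 1 + (v_{k-1} + v_{k+1})/2 for 1 ≤ k ≤ 160. The particular solution to v_k − (v_{k-1} + v_{k+1})/2 = 1 is v_k = −k^2. Adding homogeneous solution A + B k and matching boundaries gives v_k = k (161 − k). Substituting k = 126: v_126 = 126 · 35 = 4410.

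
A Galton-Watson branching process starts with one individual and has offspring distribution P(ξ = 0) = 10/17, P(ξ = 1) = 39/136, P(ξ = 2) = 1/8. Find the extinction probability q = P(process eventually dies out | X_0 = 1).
q = 1

Mean offspring μ = 0·10/17 + 1·39/136 + 2·1/8 = 73/136 ≤ 1. For μ ≤ 1 with offspring not concentrated at 1, the Galton-Watson process goes extinct almost surely, so q = 1.
(Algebraic check: The pgf is f(s) = 10/17 + 39/136·s + 1/8·s². The extinction probability q is the smallest fixed point of f in [0, 1]. Setting s = f(s):
  1/8·s² + (39/136 − 1)·s + 10/17 = 0
  1/8·s² − (10/17 + 1/8)·s + 10/17 = 0
which factors as (s − 1)·(1/8·s − 10/17) = 0, giving roots s = 1 and s = (10/17)/(1/8) = 80/17. Since 80/17 ≥ 1, the smallest root in [0, 1] is s = 1.)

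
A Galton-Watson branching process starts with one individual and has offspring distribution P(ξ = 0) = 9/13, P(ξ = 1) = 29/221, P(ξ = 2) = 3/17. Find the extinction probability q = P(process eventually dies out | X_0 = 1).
q = 1

Mean offspring μ = 0·9/13 + 1·29/221 + 2·3/17 = 107/221 ≤ 1. For μ ≤ 1 with offspring not concentrated at 1, the Galton-Watson process goes extinct almost surely, so q = 1.
(Algebraic check: The pgf is f(s) = 9/13 + 29/221·s + 3/17·s². The extinction probability q is the smallest fixed point of f in [0, 1]. Setting s = f(s):
  3/17·s² + (29/221 − 1)·s + 9/13 = 0
  3/17·s² − (9/13 + 3/17)·s + 9/13 = 0
which factors as (s − 1)·(3/17·s − 9/13) = 0, giving roots s = 1 and s = (9/13)/(3/17) = 51/13. Since 51/13 ≥ 1, the smallest root in [0, 1] is s = 1.)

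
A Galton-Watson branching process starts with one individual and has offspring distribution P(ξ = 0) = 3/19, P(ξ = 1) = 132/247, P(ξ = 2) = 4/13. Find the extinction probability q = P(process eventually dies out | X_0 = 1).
q = 39/76

The pgf is f(s) = 3/19 + 132/247·s + 4/13·s². The extinction probability q is the smallest fixed point of f in [0, 1]. Setting s = f(s):
  4/13·s² + (132/247 − 1)·s + 3/19 = 0
  4/13·s² − (3/19 + 4/13)·s + 3/19 = 0
which factors as (s − 1)·(4/13·s − 3/19) = 0, giving roots s = 1 and s = (3/19)/(4/13) = 39/76.
Mean offspring μ = 132/247 + 2·4/13 = 284/247 > 1 (supercritical), so q < 1. The extinction probability is the smaller root: q = (3/19)/(4/13) = 39/76.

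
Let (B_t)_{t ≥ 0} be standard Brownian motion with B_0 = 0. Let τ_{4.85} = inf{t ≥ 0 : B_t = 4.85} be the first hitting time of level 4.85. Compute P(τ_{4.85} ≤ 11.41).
P(τ_{4.85} ≤ 11.41) = 2(1 − Φ(4.85/√11.41)) = 2(1 − Φ(1.4358)) ≈ 0.1511

By the reflection principle for standard BM, P(τ_b ≤ t) = 2 · P(B_t ≥ b). Since B_t ~ N(0, t), P(B_t ≥ 4.85) = 1 − Φ(4.85/√t) = 1 − Φ(4.85/√11.41) = 1 − Φ(1.4358) ≈ 0.07553. Doubling: P(τ_{4.85} ≤ 11.41) ≈ 2 · 0.07553 = 0.15106 ≈ 0.1511.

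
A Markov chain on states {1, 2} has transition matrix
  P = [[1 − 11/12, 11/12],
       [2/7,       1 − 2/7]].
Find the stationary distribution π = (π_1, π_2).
π_1 = 24/101, π_2 = 77/101

Solve πP = π with π_1 + π_2 = 1. From πP = π: π_1 · (1 − 11/12) + π_2 · 2/7 = π_1 ⇒ π_2 · 2/7 = π_1 · 11/12 ⇒ π_2/π_1 = (11/12)/(2/7) = 77/24. Together with π_1 + π_2 = 1:
  π_1 = (2/7)/(11/12 + 2/7) = (2/7)/(101/84) = 24/101,
  π_2 = (11/12)/(11/12 + 2/7) = (11/12)/(101/84) = 77/101.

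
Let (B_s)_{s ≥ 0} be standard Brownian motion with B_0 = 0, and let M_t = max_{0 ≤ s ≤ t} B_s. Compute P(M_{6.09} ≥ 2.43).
P(M_{6.09} ≥ 2.43) = 2·P(B_{6.09} ≥ 2.43) = 2(1 − Φ(2.43/√6.09)) ≈ 0.3248

By the reflection principle for Brownian motion, P(M_t ≥ a) = 2 · P(B_t ≥ a) for a ≥ 0. Since B_t ~ N(0, t), P(B_t ≥ 2.43) = 1 − Φ(2.43/√t) = 1 − Φ(2.43/√6.09) = 1 − Φ(0.9847). So
  P(M_{6.09} ≥ 2.43) = 2(1 − Φ(0.9847)) ≈ 0.3248.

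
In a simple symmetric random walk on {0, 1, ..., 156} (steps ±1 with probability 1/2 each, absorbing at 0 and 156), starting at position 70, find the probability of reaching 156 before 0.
P(hit 156 before 0) = 70/156 = 35/78

Let u_k = P(hit 156 before 0 | start at k). Then u_0 = 0, u_156 = 1, and u_k = u_{k-1}/2 + u_{k+1}/2 for 1 ≤ k ≤ 155. This harmonic recurrence is solved by u_k = k/156, giving u_70 = 70/156 = 35/78.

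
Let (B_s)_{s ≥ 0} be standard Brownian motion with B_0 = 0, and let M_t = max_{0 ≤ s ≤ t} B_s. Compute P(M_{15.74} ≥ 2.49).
P(M_{15.74} ≥ 2.49) = 2·P(B_{15.74} ≥ 2.49) = 2(1 − Φ(2.49/√15.74)) ≈ 0.5303

By the reflection principle for Brownian motion, P(M_t ≥ a) = 2 · P(B_t ≥ a) for a ≥ 0. Since B_t ~ N(0, t), P(B_t ≥ 2.49) = 1 − Φ(2.49/√t) = 1 − Φ(2.49/√15.74) = 1 − Φ(0.6276). So
  P(M_{15.74} ≥ 2.49) = 2(1 − Φ(0.6276)) ≈ 0.5303.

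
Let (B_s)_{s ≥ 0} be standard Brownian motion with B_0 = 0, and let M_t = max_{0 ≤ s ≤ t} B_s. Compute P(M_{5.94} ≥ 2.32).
P(M_{5.94} ≥ 2.32) = 2·P(B_{5.94} ≥ 2.32) = 2(1 − Φ(2.32/√5.94)) ≈ 0.3411

By the reflection principle for Brownian motion, P(M_t ≥ a) = 2 · P(B_t ≥ a) for a ≥ 0. Since B_t ~ N(0, t), P(B_t ≥ 2.32) = 1 − Φ(2.32/√t) = 1 − Φ(2.32/√5.94) = 1 − Φ(0.9519). So
  P(M_{5.94} ≥ 2.32) = 2(1 − Φ(0.9519)) ≈ 0.3411.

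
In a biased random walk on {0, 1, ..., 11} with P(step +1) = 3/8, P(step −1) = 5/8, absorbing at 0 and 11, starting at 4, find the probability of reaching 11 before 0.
P(hit 11 before 0) = (1 − (5/3)^4) / (1 − (5/3)^11) = 594864/24325489

Let u_k denote P(reach 11 before 0 | start at k). Boundary: u_0 = 0, u_11 = 1. Recurrence: u_k = 3/8·u_{k+1} + 5/8·u_{k-1} for 1 ≤ k ≤ 10. Try u_k = A + B·r^k with r = q/p = (5/8)/(3/8) = 5/3. Substitution satisfies the recurrence; boundary conditions give:
  u_k = (1 − r^k) / (1 − r^N) = (1 − (5/3)^4) / (1 − (5/3)^11) = 594864/24325489.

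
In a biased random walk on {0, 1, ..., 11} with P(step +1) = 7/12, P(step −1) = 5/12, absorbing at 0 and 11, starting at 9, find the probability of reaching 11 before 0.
P(hit 11 before 0) = (1 − (5/7)^9) / (1 − (5/7)^11) = 940811809/964249309

Let u_k denote P(reach 11 before 0 | start at k). Boundary: u_0 = 0, u_11 = 1. Recurrence: u_k = 7/12·u_{k+1} + 5/12·u_{k-1} for 1 ≤ k ≤ 10. Try u_k = A + B·r^k with r = q/p = (5/12)/(7/12) = 5/7. Substitution satisfies the recurrence; boundary conditions give:
  u_k = (1 − r^k) / (1 − r^N) = (1 − (5/7)^9) / (1 − (5/7)^11) = 940811809/964249309.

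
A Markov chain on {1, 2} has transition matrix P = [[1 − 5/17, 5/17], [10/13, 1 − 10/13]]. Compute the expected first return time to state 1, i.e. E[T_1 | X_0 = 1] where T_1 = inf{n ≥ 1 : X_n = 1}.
E[T_1 | X_0 = 1] = 1/π_1 = 47/34

For an irreducible recurrent Markov chain with stationary distribution π, E[T_i | X_0 = i] = 1/π_i (Kac's formula). Here π_1 = (10/13)/(5/17 + 10/13) = (10/13)/(235/221) = 34/47, so E[T_1 | X_0 = 1] = 1/π_1 = (5/17 + 10/13)/(10/13) = (235/221)/(10/13) = 47/34.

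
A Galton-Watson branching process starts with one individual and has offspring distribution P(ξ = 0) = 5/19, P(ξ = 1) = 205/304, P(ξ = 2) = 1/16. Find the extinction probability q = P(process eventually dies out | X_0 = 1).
q = 1

Mean offspring μ = 0·5/19 + 1·205/304 + 2·1/16 = 243/304 ≤ 1. For μ ≤ 1 with offspring not concentrated at 1, the Galton-Watson process goes extinct almost surely, so q = 1.
(Algebraic check: The pgf is f(s) = 5/19 + 205/304·s + 1/16·s². The extinction probability q is the smallest fixed point of f in [0, 1]. Setting s = f(s):
  1/16·s² + (205/304 − 1)·s + 5/19 = 0
  1/16·s² − (5/19 + 1/16)·s + 5/19 = 0
which factors as (s − 1)·(1/16·s − 5/19) = 0, giving roots s = 1 and s = (5/19)/(1/16) = 80/19. Since 80/19 ≥ 1, the smallest root in [0, 1] is s = 1.)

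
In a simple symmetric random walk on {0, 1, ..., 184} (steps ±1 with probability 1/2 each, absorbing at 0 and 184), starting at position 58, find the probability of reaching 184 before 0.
P(hit 184 before 0) = 58/184 = 29/92

Let u_k = P(hit 184 before 0 | start at k). Then u_0 = 0, u_184 = 1, and u_k = u_{k-1}/2 + u_{k+1}/2 for 1 ≤ k ≤ 183. This harmonic recurrence is solved by u_k = k/184, giving u_58 = 58/184 = 29/92.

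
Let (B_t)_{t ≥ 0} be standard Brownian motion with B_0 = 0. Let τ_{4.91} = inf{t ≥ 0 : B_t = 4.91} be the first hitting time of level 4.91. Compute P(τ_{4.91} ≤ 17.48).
P(τ_{4.91} ≤ 17.48) = 2(1 − Φ(4.91/√17.48)) = 2(1 − Φ(1.1744)) ≈ 0.2402

By the reflection principle for standard BM, P(τ_b ≤ t) = 2 · P(B_t ≥ b). Since B_t ~ N(0, t), P(B_t ≥ 4.91) = 1 − Φ(4.91/√t) = 1 − Φ(4.91/√17.48) = 1 − Φ(1.1744) ≈ 0.12012. Doubling: P(τ_{4.91} ≤ 17.48) ≈ 2 · 0.12012 = 0.24024 ≈ 0.2402.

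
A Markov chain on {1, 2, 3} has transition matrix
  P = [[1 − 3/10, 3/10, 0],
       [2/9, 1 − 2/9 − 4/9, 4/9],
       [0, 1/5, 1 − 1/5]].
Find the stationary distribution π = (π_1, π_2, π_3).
π = (20/107, 27/107, 60/107)

This is a birth-death chain on three states, which satisfies detailed balance: π_1 · P_{12} = π_2 · P_{21} and π_2 · P_{23} = π_3 · P_{32}.
From π_1 · 3/10 = π_2 · 2/9: π_2/π_1 = (3/10)/(2/9) = 27/20.
From π_2 · 4/9 = π_3 · 1/5: π_3/π_2 = (4/9)/(1/5) = 20/9.
Take π_1 proportional to 1; then unnormalized π = (1, 27/20, 3). Normalize by dividing by the sum 107/20:
  π = (20/107, 27/107, 60/107).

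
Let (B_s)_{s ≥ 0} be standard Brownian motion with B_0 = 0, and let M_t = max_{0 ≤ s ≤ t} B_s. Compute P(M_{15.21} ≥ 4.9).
P(M_{15.21} ≥ 4.9) = 2·P(B_{15.21} ≥ 4.9) = 2(1 − Φ(4.9/√15.21)) ≈ 0.2090

By the reflection principle for Brownian motion, P(M_t ≥ a) = 2 · P(B_t ≥ a) for a ≥ 0. Since B_t ~ N(0, t), P(B_t ≥ 4.9) = 1 − Φ(4.9/√t) = 1 − Φ(4.9/√15.21) = 1 − Φ(1.2564). So
  P(M_{15.21} ≥ 4.9) = 2(1 − Φ(1.2564)) ≈ 0.2090.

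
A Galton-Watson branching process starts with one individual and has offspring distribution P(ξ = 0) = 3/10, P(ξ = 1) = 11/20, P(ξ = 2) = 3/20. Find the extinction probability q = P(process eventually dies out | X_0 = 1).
q = 1

Mean offspring μ = 0·3/10 + 1·11/20 + 2·3/20 = 17/20 ≤ 1. For μ ≤ 1 with offspring not concentrated at 1, the Galton-Watson process goes extinct almost surely, so q = 1.
(Algebraic check: The pgf is f(s) = 3/10 + 11/20·s + 3/20·s². The extinction probability q is the smallest fixed point of f in [0, 1]. Setting s = f(s):
  3/20·s² + (11/20 − 1)·s + 3/10 = 0
  3/20·s² − (3/10 + 3/20)·s + 3/10 = 0
which factors as (s − 1)·(3/20·s − 3/10) = 0, giving roots s = 1 and s = (3/10)/(3/20) = 2. Since 2 ≥ 1, the smallest root in [0, 1] is s = 1.)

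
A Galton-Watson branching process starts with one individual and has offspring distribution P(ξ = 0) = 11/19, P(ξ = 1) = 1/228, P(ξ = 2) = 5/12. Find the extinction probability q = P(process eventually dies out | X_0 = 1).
q = 1

Mean offspring μ = 0·11/19 + 1·1/228 + 2·5/12 = 191/228 ≤ 1. For μ ≤ 1 with offspring not concentrated at 1, the Galton-Watson process goes extinct almost surely, so q = 1.
(Algebraic check: The pgf is f(s) = 11/19 + 1/228·s + 5/12·s². The extinction probability q is the smallest fixed point of f in [0, 1]. Setting s = f(s):
  5/12·s² + (1/228 − 1)·s + 11/19 = 0
  5/12·s² − (11/19 + 5/12)·s + 11/19 = 0
which factors as (s − 1)·(5/12·s − 11/19) = 0, giving roots s = 1 and s = (11/19)/(5/12) = 132/95. Since 132/95 ≥ 1, the smallest root in [0, 1] is s = 1.)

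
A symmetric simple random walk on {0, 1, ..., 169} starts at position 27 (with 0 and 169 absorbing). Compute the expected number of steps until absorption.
E[τ | X_0 = 27] = 3834

Let v_k = E[τ | X_0 = k]. Boundary: v_0 = v_169 = 0. Recurrence: v_k = 1 + (v_{k-1} + v_{k+1})/2 for 1 ≤ k ≤ 168. The particular solution to v_k − (v_{k-1} + v_{k+1})/2 = 1 is v_k = −k^2. Adding homogeneous solution A + B k and matching boundaries gives v_k = k (169 − k). Substituting k = 27: v_27 = 27 · 142 = 3834.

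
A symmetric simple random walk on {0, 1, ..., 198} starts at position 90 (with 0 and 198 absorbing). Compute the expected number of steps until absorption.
E[τ | X_0 = 90] = 9720

Let v_k = E[τ | X_0 = k]. Boundary: v_0 = v_198 = 0. Recurrence: v_k = 1 + (v_{k-1} + v_{k+1})/2 for 1 ≤ k ≤ 197. The particular solution to v_k − (v_{k-1} + v_{k+1})/2 = 1 is v_k = −k^2. Adding homogeneous solution A + B k and matching boundaries gives v_k = k (198 − k). Substituting k = 90: v_90 = 90 · 108 = 9720.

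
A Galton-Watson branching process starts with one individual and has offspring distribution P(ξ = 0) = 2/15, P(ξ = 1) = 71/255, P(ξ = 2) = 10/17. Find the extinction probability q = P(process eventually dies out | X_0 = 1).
q = 17/75

The pgf is f(s) = 2/15 + 71/255·s + 10/17·s². The extinction probability q is the smallest fixed point of f in [0, 1]. Setting s = f(s):
  10/17·s² + (71/255 − 1)·s + 2/15 = 0
  10/17·s² − (2/15 + 10/17)·s + 2/15 = 0
which factors as (s − 1)·(10/17·s − 2/15) = 0, giving roots s = 1 and s = (2/15)/(10/17) = 17/75.
Mean offspring μ = 71/255 + 2·10/17 = 371/255 > 1 (supercritical), so q < 1. The extinction probability is the smaller root: q = (2/15)/(10/17) = 17/75.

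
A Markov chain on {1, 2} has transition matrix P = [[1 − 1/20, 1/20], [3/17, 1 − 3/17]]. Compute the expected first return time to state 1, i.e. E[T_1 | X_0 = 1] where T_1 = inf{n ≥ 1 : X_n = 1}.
E[T_1 | X_0 = 1] = 1/π_1 = 77/60

For an irreducible recurrent Markov chain with stationary distribution π, E[T_i | X_0 = i] = 1/π_i (Kac's formula). Here π_1 = (3/17)/(1/20 + 3/17) = (3/17)/(77/340) = 60/77, so E[T_1 | X_0 = 1] = 1/π_1 = (1/20 + 3/17)/(3/17) = (77/340)/(3/17) = 77/60.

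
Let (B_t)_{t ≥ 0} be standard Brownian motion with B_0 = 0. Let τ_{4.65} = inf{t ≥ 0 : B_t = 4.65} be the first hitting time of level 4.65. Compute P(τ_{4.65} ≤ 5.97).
P(τ_{4.65} ≤ 5.97) = 2(1 − Φ(4.65/√5.97)) = 2(1 − Φ(1.9031)) ≈ 0.0570

By the reflection principle for standard BM, P(τ_b ≤ t) = 2 · P(B_t ≥ b). Since B_t ~ N(0, t), P(B_t ≥ 4.65) = 1 − Φ(4.65/√t) = 1 − Φ(4.65/√5.97) = 1 − Φ(1.9031) ≈ 0.02851. Doubling: P(τ_{4.65} ≤ 5.97) ≈ 2 · 0.02851 = 0.05702 ≈ 0.0570.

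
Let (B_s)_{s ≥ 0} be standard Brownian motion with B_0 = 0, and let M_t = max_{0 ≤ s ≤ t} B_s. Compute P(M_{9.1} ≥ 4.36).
P(M_{9.1} ≥ 4.36) = 2·P(B_{9.1} ≥ 4.36) = 2(1 − Φ(4.36/√9.1)) ≈ 0.1484

By the reflection principle for Brownian motion, P(M_t ≥ a) = 2 · P(B_t ≥ a) for a ≥ 0. Since B_t ~ N(0, t), P(B_t ≥ 4.36) = 1 − Φ(4.36/√t) = 1 − Φ(4.36/√9.1) = 1 − Φ(1.4453). So
  P(M_{9.1} ≥ 4.36) = 2(1 − Φ(1.4453)) ≈ 0.1484.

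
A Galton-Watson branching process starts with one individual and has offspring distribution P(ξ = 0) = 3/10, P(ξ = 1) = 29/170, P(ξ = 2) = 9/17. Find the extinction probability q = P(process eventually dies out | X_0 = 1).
q = 17/30

The pgf is f(s) = 3/10 + 29/170·s + 9/17·s². The extinction probability q is the smallest fixed point of f in [0, 1]. Setting s = f(s):
  9/17·s² + (29/170 − 1)·s + 3/10 = 0
  9/17·s² − (3/10 + 9/17)·s + 3/10 = 0
which factors as (s − 1)·(9/17·s − 3/10) = 0, giving roots s = 1 and s = (3/10)/(9/17) = 17/30.
Mean offspring μ = 29/170 + 2·9/17 = 209/170 > 1 (supercritical), so q < 1. The extinction probability is the smaller root: q = (3/10)/(9/17) = 17/30.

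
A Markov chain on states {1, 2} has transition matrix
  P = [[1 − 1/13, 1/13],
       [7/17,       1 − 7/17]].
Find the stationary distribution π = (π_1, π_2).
π_1 = 91/108, π_2 = 17/108

Solve πP = π with π_1 + π_2 = 1. From πP = π: π_1 · (1 − 1/13) + π_2 · 7/17 = π_1 ⇒ π_2 · 7/17 = π_1 · 1/13 ⇒ π_2/π_1 = (1/13)/(7/17) = 17/91. Together with π_1 + π_2 = 1:
  π_1 = (7/17)/(1/13 + 7/17) = (7/17)/(108/221) = 91/108,
  π_2 = (1/13)/(1/13 + 7/17) = (1/13)/(108/221) = 17/108.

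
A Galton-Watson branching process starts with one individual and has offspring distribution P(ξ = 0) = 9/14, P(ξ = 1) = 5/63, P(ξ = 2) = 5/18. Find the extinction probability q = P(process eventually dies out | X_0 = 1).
q = 1

Mean offspring μ = 0·9/14 + 1·5/63 + 2·5/18 = 40/63 ≤ 1. For μ ≤ 1 with offspring not concentrated at 1, the Galton-Watson process goes extinct almost surely, so q = 1.
(Algebraic check: The pgf is f(s) = 9/14 + 5/63·s + 5/18·s². The extinction probability q is the smallest fixed point of f in [0, 1]. Setting s = f(s):
  5/18·s² + (5/63 − 1)·s + 9/14 = 0
  5/18·s² − (9/14 + 5/18)·s + 9/14 = 0
which factors as (s − 1)·(5/18·s − 9/14) = 0, giving roots s = 1 and s = (9/14)/(5/18) = 81/35. Since 81/35 ≥ 1, the smallest root in [0, 1] is s = 1.)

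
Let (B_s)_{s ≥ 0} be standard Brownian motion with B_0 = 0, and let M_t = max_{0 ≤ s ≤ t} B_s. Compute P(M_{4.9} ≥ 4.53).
P(M_{4.9} ≥ 4.53) = 2·P(B_{4.9} ≥ 4.53) = 2(1 − Φ(4.53/√4.9)) ≈ 0.0407

By the reflection principle for Brownian motion, P(M_t ≥ a) = 2 · P(B_t ≥ a) for a ≥ 0. Since B_t ~ N(0, t), P(B_t ≥ 4.53) = 1 − Φ(4.53/√t) = 1 − Φ(4.53/√4.9) = 1 − Φ(2.0464). So
  P(M_{4.9} ≥ 4.53) = 2(1 − Φ(2.0464)) ≈ 0.0407.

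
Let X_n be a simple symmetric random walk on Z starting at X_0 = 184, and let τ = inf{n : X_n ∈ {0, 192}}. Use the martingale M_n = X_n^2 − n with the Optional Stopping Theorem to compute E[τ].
E[τ] = 1472

M_n = X_n^2 − n is a martingale (since E[X_{n+1}^2 | F_n] = X_n^2 + 1). By OST (τ has finite mean in a bounded region), E[M_τ] = E[M_0] = X_0^2 − 0 = 184^2 = 33856. Also E[M_τ] = E[X_τ^2] − E[τ]. The walk exits at 0 or 192, with P(hit 192 first) = 184/192, so E[X_τ^2] = 192^2 · 184/192 + 0 = 35328. Thus E[τ] = E[X_τ^2] − E[M_τ] = 35328 − 33856 = 1472 = 184(192 − 184) = 1472.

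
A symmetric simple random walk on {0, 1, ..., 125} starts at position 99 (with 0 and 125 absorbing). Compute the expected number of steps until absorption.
E[τ | X_0 = 99] = 2574

Let v_k = E[τ | X_0 = k]. Boundary: v_0 = v_125 = 0. Recurrence: v_k = 1 + (v_{k-1} + v_{k+1})/2 for 1 ≤ k ≤ 124. The particular solution to v_k − (v_{k-1} + v_{k+1})/2 = 1 is v_k = −k^2. Adding homogeneous solution A + B k and matching boundaries gives v_k = k (125 − k). Substituting k = 99: v_99 = 99 · 26 = 2574.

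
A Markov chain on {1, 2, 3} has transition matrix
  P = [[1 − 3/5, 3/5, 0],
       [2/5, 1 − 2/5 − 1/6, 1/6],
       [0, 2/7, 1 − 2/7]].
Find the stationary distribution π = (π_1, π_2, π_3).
π = (8/27, 4/9, 7/27)

This is a birth-death chain on three states, which satisfies detailed balance: π_1 · P_{12} = π_2 · P_{21} and π_2 · P_{23} = π_3 · P_{32}.
From π_1 · 3/5 = π_2 · 2/5: π_2/π_1 = (3/5)/(2/5) = 3/2.
From π_2 · 1/6 = π_3 · 2/7: π_3/π_2 = (1/6)/(2/7) = 7/12.
Take π_1 proportional to 1; then unnormalized π = (1, 3/2, 7/8). Normalize by dividing by the sum 27/8:
  π = (8/27, 4/9, 7/27).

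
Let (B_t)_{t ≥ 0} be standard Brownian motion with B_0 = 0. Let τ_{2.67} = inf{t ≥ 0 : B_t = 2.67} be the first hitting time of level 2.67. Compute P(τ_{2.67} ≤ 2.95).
P(τ_{2.67} ≤ 2.95) = 2(1 − Φ(2.67/√2.95)) = 2(1 − Φ(1.5545)) ≈ 0.1201

By the reflection principle for standard BM, P(τ_b ≤ t) = 2 · P(B_t ≥ b). Since B_t ~ N(0, t), P(B_t ≥ 2.67) = 1 − Φ(2.67/√t) = 1 − Φ(2.67/√2.95) = 1 − Φ(1.5545) ≈ 0.06003. Doubling: P(τ_{2.67} ≤ 2.95) ≈ 2 · 0.06003 = 0.12006 ≈ 0.1201.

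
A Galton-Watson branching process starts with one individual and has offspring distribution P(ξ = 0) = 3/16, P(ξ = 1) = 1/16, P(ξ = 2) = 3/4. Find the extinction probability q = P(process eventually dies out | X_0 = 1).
q = 1/4

The pgf is f(s) = 3/16 + 1/16·s + 3/4·s². The extinction probability q is the smallest fixed point of f in [0, 1]. Setting s = f(s):
  3/4·s² + (1/16 − 1)·s + 3/16 = 0
  3/4·s² − (3/16 + 3/4)·s + 3/16 = 0
which factors as (s − 1)·(3/4·s − 3/16) = 0, giving roots s = 1 and s = (3/16)/(3/4) = 1/4.
Mean offspring μ = 1/16 + 2·3/4 = 25/16 > 1 (supercritical), so q < 1. The extinction probability is the smaller root: q = (3/16)/(3/4) = 1/4.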